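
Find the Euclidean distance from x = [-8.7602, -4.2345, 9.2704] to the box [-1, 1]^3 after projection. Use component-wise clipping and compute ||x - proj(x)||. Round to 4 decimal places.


Project each component onto [-1, 1].
clip(-8.7602) = -1.0, clip(-4.2345) = -1.0, clip(9.2704) = 1.0
Projection = [-1.0, -1.0, 1.0]
Squared diffs: [60.2207, 10.462, 68.3995]
Distance = sqrt(139.0822) = 11.7933


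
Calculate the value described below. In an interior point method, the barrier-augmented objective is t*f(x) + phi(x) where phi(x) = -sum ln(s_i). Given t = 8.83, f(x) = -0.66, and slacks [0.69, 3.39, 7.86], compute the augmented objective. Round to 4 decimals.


Step 1: Compute log-barrier.
ln values: [-0.3711, 1.2208, 2.0618]
phi = -(-0.3711 + 1.2208 + 2.0618) = -2.9116
Step 2: Compute augmented objective.
t*f(x) = 8.83*-0.66 = -5.8278
Total = -5.8278 - 2.9116 = -8.7394


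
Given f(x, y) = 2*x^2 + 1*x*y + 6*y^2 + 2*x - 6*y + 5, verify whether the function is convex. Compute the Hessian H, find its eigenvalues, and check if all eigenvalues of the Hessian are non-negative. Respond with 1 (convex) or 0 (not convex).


The Hessian of f(x,y) = 2*x^2 + 1*x*y + 6*y^2 + 2*x - 6*y + 5 is:
H = [[4, 1], [1, 12]]
Trace = 4 + 12 = 16
Determinant = 4*12 - (1)^2 = 47
Discriminant = (16)^2 - 4*47 = 68.0
Eigenvalues: lambda_1 = 3.8769, lambda_2 = 12.1231
The function is convex.

1


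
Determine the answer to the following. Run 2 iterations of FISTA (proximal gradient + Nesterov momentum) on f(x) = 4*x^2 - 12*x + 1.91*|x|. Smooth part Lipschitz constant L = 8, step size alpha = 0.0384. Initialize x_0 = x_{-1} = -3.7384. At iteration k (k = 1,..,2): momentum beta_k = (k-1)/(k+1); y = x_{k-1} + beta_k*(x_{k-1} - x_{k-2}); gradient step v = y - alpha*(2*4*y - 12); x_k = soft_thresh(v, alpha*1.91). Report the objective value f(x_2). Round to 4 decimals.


FISTA on f(x) = 4*x^2 - 12*x + 1.91*|x|
L = 8, alpha = 0.0384
Iteration 1: beta = 0.0, y = -3.7384 + 0.0*(-3.7384 + 3.7384) = -3.7384
  grad(y) = -41.9072, v = y - alpha*grad = -2.1292
  prox(v) = soft_thresh(-2.1292, 0.0733) = -2.0558
Iteration 2: beta = 0.3333, y = -2.0558 + 0.3333*(-2.0558 + 3.7384) = -1.495
  grad(y) = -23.9597, v = y - alpha*grad = -0.5749
  prox(v) = soft_thresh(-0.5749, 0.0733) = -0.5016
f(x_2) = 4*(-0.5016)^2 - 12*(-0.5016) + 1.91*|-0.5016| = 7.983


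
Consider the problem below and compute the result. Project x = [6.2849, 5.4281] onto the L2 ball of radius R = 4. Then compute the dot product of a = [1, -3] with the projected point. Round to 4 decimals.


Step 1: Compute ||x|| (intermediates to 6 decimals).
||x|| = sqrt(6.2849^2 + 5.4281^2) = 8.304471
Step 2: Project.
Since ||x|| > R, scale = R/||x|| = 4/8.304471 = 0.481668, proj(x) = scale * x
proj(x) = [3.027235, 2.614542]
Step 3: Dot product.
a^T * proj(x) = 1*3.027235 - 3*2.614542 = -4.8164


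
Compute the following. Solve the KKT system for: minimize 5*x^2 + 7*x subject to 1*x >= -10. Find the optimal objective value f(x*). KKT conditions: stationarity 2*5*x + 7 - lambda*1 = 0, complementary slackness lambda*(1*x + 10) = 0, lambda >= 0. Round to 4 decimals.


Step 1: Try lambda = 0 (constraint inactive).
Stationarity: 2*5*x + 7 = 0
x* = -7/(2*5) = -0.7
Check constraint: 1*-0.7 = -0.7 >= -10 -- satisfied.
Step 2: Compute optimal value.
f(x*) = 5*(-0.7)^2 + 7*(-0.7) = -2.45


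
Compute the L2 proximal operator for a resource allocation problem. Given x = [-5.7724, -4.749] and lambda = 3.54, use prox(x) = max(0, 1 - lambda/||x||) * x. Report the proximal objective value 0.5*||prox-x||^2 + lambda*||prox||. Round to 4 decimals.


Step 1: Compute ||x||.
||x|| = 7.4749
Step 2: Compute scaling factor.
scale = max(0, 1 - 3.54/7.4749) = 0.5264
Step 3: prox(x) = [-3.0387, -2.4999]
||prox(x)|| = 3.9349
Step 4: Proximal objective.
0.5*||prox-x||^2 = 6.2658
lambda*||prox|| = 13.9295
Total = 20.1952


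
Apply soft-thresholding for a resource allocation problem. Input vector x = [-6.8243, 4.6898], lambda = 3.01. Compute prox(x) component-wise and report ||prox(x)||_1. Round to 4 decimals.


Soft-thresholding with lambda = 3.01:
prox(-6.8243) = sign(-6.8243)*max(|-6.8243| - 3.01, 0) = -3.8143
prox(4.6898) = sign(4.6898)*max(|4.6898| - 3.01, 0) = 1.6798
prox(x) = [-3.8143, 1.6798]
||prox(x)||_1 = 3.8143 + 1.6798 = 5.4941


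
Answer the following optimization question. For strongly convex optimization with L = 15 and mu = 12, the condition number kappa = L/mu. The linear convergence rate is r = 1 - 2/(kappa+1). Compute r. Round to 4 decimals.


Step 1: Compute the condition number.
kappa = L/mu = 15/12 = 1.25
Step 2: Compute the convergence rate.
r = 1 - 2/(kappa + 1) = 1 - 2*mu/(L + mu) = (L - mu)/(L + mu) = 3/27 = 0.1111


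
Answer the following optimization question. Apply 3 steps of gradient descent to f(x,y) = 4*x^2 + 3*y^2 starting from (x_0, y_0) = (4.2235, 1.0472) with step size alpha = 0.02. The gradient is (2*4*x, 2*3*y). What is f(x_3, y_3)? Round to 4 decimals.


Gradient descent on f(x,y) = 4*x^2 + 3*y^2.
Starting point: (4.2235, 1.0472), alpha = 0.02
Step 1: grad_x = 2*4*4.2235 = 33.788, grad_y = 2*3*1.0472 = 6.2832
  x_1 = 4.2235 - 0.02*33.788 = 3.5477
  y_1 = 1.0472 - 0.02*6.2832 = 0.9215
Step 2: grad_x = 2*4*3.5477 = 28.3819, grad_y = 2*3*0.9215 = 5.5292
  x_2 = 3.5477 - 0.02*28.3819 = 2.9801
  y_2 = 0.9215 - 0.02*5.5292 = 0.811
Step 3: grad_x = 2*4*2.9801 = 23.8408, grad_y = 2*3*0.811 = 4.8657
  x_3 = 2.9801 - 0.02*23.8408 = 2.5033
  y_3 = 0.811 - 0.02*4.8657 = 0.7136
f(2.5033, 0.7136) = 4*2.5033^2 + 3*0.7136^2 = 26.5936


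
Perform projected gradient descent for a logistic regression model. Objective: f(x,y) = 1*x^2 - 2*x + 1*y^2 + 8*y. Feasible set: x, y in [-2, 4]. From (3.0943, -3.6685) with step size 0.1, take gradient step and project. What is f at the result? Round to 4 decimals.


Step 1: Compute gradient at (3.0943, -3.6685).
grad_x = 2*1*3.0943 - 2 = 4.1886
grad_y = 2*1*-3.6685 + 8 = 0.663
Step 2: Gradient step.
x_raw = 3.0943 - 0.1*4.1886 = 2.6754
y_raw = -3.6685 - 0.1*0.663 = -3.7348
Step 3: Project onto [-2, 4].
x_proj = clip(2.6754) = 2.6754
y_proj = clip(-3.7348) = -2.0
Step 4: Evaluate f.
f(2.6754, -2.0) = -10.1929


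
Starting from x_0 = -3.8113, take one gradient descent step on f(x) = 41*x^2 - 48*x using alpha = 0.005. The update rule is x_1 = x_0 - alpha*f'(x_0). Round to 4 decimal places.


We compute the gradient at x_0 and apply the update.
f'(x) = 82*x - 48
f'(-3.8113) = 82*-3.8113 - 48 = -360.5266
x_1 = -3.8113 - 0.005*-360.5266 = -2.0087


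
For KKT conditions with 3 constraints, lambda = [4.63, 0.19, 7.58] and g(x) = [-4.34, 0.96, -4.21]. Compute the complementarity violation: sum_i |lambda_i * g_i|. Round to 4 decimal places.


KKT complementary slackness check:
lambda_1 * g_1 = 4.63 * -4.34 = -20.0942
lambda_2 * g_2 = 0.19 * 0.96 = 0.1824
lambda_3 * g_3 = 7.58 * -4.21 = -31.9118
Total violation = 20.0942 + 0.1824 + 31.9118 = 52.1884


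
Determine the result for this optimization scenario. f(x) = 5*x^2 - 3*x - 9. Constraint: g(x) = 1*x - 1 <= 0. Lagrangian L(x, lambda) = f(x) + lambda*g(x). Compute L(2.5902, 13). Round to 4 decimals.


Step 1: Evaluate f(x).
f(2.5902) = 5*2.5902^2 - 3*2.5902 - 9 = 16.7751
Step 2: Evaluate g(x).
g(2.5902) = 1*2.5902 - 1 = 1.5902
Step 3: Compute Lagrangian.
L = 16.7751 + 13*1.5902 = 37.4477


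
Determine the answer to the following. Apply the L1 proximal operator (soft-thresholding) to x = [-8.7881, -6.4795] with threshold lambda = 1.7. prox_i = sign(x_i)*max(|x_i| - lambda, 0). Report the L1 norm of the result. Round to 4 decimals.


Soft-thresholding with lambda = 1.7:
prox(-8.7881) = sign(-8.7881)*max(|-8.7881| - 1.7, 0) = -7.0881
prox(-6.4795) = sign(-6.4795)*max(|-6.4795| - 1.7, 0) = -4.7795
prox(x) = [-7.0881, -4.7795]
||prox(x)||_1 = 7.0881 + 4.7795 = 11.8676


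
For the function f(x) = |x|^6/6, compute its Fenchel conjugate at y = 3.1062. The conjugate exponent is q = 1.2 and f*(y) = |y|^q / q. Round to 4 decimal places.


The conjugate exponent q satisfies 1/p + 1/q = 1.
p = 6, so q = 6/(6 - 1) = 1.2
|y|^q = 3.1062^1.2 = 3.8965
f*(3.1062) = 3.8965 / 1.2 = 3.2471


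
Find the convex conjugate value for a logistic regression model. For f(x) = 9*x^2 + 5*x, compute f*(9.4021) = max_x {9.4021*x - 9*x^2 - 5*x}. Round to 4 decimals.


f*(y) = sup_x {y*x - a*x^2 - b*x} = sup_x {(y-b)*x - a*x^2}
FOC: (y - b) - 2a*x = 0 => x* = (y - b)/(2a)
x* = (9.4021 - 5)/(2*9) = 0.2446
f*(9.4021) = (y-b)^2/(4a) = (9.4021 - 5)^2/(4*9)
= 19.3785/36 = 0.5383


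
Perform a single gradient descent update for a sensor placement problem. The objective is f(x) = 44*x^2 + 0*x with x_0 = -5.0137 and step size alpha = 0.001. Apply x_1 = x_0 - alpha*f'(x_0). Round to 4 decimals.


We compute the gradient at x_0 and apply the update.
f'(x) = 88*x + 0
f'(-5.0137) = 88*-5.0137 + 0 = -441.2056
x_1 = -5.0137 - 0.001*-441.2056 = -4.5725


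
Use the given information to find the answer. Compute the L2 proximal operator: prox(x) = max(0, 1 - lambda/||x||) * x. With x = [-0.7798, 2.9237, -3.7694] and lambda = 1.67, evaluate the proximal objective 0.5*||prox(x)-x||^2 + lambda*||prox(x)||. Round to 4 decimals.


Step 1: Compute ||x||.
||x|| = 4.8337
Step 2: Compute scaling factor.
scale = max(0, 1 - 1.67/4.8337) = 0.6545
Step 3: prox(x) = [-0.5104, 1.9136, -2.4671]
||prox(x)|| = 3.1637
Step 4: Proximal objective.
0.5*||prox-x||^2 = 1.3945
lambda*||prox|| = 5.2834
Total = 6.6778


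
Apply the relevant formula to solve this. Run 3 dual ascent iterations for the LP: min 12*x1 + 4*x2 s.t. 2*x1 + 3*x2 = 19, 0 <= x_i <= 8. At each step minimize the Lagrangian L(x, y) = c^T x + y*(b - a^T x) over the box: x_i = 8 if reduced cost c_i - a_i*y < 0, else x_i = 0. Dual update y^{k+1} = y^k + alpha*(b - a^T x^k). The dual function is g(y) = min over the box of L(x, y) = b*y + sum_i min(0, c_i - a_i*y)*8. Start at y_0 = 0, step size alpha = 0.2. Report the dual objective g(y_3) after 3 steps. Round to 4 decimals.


Dual ascent for LP: min 12*x1 + 4*x2, 2*x1 + 3*x2 = 19, 0 <= x_i <= 8
Step 1: y^k = 0.0, reduced costs: (12.0, 4.0)
  x^k = (0.0, 0.0), subgradient = b - a^T x = 19.0
  y^{k+1} = 0.0 + 0.2*19.0 = 3.8
Step 2: y^k = 3.8, reduced costs: (4.4, -7.4)
  x^k = (0.0, 8.0), subgradient = b - a^T x = -5.0
  y^{k+1} = 3.8 + 0.2*-5.0 = 2.8
Step 3: y^k = 2.8, reduced costs: (6.4, -4.4)
  x^k = (0.0, 8.0), subgradient = b - a^T x = -5.0
  y^{k+1} = 2.8 + 0.2*-5.0 = 1.8
Dual objective at y_3 = 1.8: reduced costs (8.4, -1.4), box minimizer x = (0.0, 8.0)
g(y_3) = b*y + (c1 - a1*y)*x1 + (c2 - a2*y)*x2 = 19*1.8 + 8.4*0.0 + (-1.4)*8.0 = 34.2 + 0.0 - 11.2 = 23.0


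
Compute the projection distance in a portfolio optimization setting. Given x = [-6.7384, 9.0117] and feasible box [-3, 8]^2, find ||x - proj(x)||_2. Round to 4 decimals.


Project each component onto [-3, 8].
clip(-6.7384) = -3.0, clip(9.0117) = 8.0
Projection = [-3.0, 8.0]
Squared diffs: [13.9756, 1.0235]
Distance = sqrt(14.9991) = 3.8729


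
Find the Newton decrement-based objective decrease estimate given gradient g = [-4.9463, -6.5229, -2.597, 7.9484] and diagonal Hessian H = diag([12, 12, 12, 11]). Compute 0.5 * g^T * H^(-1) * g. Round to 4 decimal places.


Step 1: H is diagonal, so H^(-1) * g = [-0.4122, -0.5436, -0.2164, 0.7226].
Step 2: g^T H^(-1) g = sum_i g_i^2 / H_ii
  = (-4.9463)^2/12 + (-6.5229)^2/12 + (-2.597)^2/12 + (7.9484)^2/11
  = 2.0388 + 3.5457 + 0.562 + 5.7434 = 11.8899
Step 3: Objective decrease = 0.5 * g^T H^(-1) g = 5.945


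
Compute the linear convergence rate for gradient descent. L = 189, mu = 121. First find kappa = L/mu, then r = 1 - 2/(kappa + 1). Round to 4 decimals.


Step 1: Compute the condition number.
kappa = L/mu = 189/121 = 1.562
Step 2: Compute the convergence rate.
r = 1 - 2/(kappa + 1) = 1 - 2*mu/(L + mu) = (L - mu)/(L + mu) = 68/310 = 0.2194


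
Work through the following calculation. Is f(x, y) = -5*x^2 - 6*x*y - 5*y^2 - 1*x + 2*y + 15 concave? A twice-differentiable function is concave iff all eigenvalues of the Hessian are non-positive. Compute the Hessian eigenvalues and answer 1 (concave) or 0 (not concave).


The Hessian of f(x,y) = -5*x^2 - 6*x*y - 5*y^2 - 1*x + 2*y + 15 is:
H = [[-10, -6], [-6, -10]]
Trace = -10 - 10 = -20
Determinant = -10*-10 - (-6)^2 = 64
Discriminant = (-20)^2 - 4*64 = 144.0
Eigenvalues: lambda_1 = -16.0, lambda_2 = -4.0
The function is concave.

1


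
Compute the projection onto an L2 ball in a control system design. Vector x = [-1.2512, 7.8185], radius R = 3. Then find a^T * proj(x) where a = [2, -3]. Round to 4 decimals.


Step 1: Compute ||x|| (intermediates to 6 decimals).
||x|| = sqrt((-1.2512)^2 + 7.8185^2) = 7.917982
Step 2: Project.
Since ||x|| > R, scale = R/||x|| = 3/7.917982 = 0.378884, proj(x) = scale * x
proj(x) = [-0.47406, 2.962305]
Step 3: Dot product.
a^T * proj(x) = 2*(-0.47406) - 3*2.962305 = -9.835


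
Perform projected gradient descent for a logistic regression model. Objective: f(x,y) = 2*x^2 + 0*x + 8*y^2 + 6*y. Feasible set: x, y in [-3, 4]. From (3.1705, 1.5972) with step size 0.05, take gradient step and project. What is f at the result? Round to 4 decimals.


Step 1: Compute gradient at (3.1705, 1.5972).
grad_x = 2*2*3.1705 + 0 = 12.682
grad_y = 2*8*1.5972 + 6 = 31.5552
Step 2: Gradient step.
x_raw = 3.1705 - 0.05*12.682 = 2.5364
y_raw = 1.5972 - 0.05*31.5552 = 0.0194
Step 3: Project onto [-3, 4].
x_proj = clip(2.5364) = 2.5364
y_proj = clip(0.0194) = 0.0194
Step 4: Evaluate f.
f(2.5364, 0.0194) = 12.9863


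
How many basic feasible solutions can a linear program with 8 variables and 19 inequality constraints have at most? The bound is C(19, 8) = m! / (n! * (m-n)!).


Each vertex corresponds to some choice of n active constraints out of m, so the number of vertices is at most C(m, n) = m! / (n!(m-n)!).
m = 19, n = 8
Numerator: 19 * 18 * 17 * 16 * 15 * 14 * 13 * 12
Denominator: 8! = 40320
C(19, 8) = 75582


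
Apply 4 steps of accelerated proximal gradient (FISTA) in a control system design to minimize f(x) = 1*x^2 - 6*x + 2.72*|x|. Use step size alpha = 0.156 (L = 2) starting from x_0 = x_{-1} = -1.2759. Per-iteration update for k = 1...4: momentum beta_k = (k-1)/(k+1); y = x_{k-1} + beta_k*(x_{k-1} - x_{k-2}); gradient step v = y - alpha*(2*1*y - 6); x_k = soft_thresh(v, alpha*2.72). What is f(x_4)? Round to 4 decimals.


FISTA on f(x) = 1*x^2 - 6*x + 2.72*|x|
L = 2, alpha = 0.156
Iteration 1: beta = 0.0, y = -1.2759 + 0.0*(-1.2759 + 1.2759) = -1.2759
  grad(y) = -8.5518, v = y - alpha*grad = 0.0582
  prox(v) = soft_thresh(0.0582, 0.4243) = 0.0
Iteration 2: beta = 0.3333, y = 0.0 + 0.3333*(0.0 + 1.2759) = 0.4253
  grad(y) = -5.1494, v = y - alpha*grad = 1.2286
  prox(v) = soft_thresh(1.2286, 0.4243) = 0.8043
Iteration 3: beta = 0.5, y = 0.8043 + 0.5*(0.8043 - 0.0) = 1.2064
  grad(y) = -3.5871, v = y - alpha*grad = 1.766
  prox(v) = soft_thresh(1.766, 0.4243) = 1.3417
Iteration 4: beta = 0.6, y = 1.3417 + 0.6*(1.3417 - 0.8043) = 1.6642
  grad(y) = -2.6717, v = y - alpha*grad = 2.0809
  prox(v) = soft_thresh(2.0809, 0.4243) = 1.6566
f(x_4) = 1*1.6566^2 - 6*1.6566 + 2.72*|1.6566| = -2.6893


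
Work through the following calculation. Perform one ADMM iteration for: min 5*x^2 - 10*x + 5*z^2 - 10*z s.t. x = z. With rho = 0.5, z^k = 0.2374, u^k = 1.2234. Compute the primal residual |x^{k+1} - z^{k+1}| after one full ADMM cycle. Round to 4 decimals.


ADMM iteration with rho = 0.5, z^k = 0.2374, u^k = 1.2234
Step 1: x-update.
Minimize 5*x^2 - 10*x + (0.5/2)*(x - 0.2374 + 1.2234)^2
FOC: (2*5 + 0.5)*x = 10 + 0.5*(0.2374 - 1.2234)
x^{k+1} = 0.9054
Step 2: z-update.
Minimize 5*z^2 - 10*z + (0.5/2)*(0.9054 - z + 1.2234)^2
FOC: (2*5 + 0.5)*z = 10 + 0.5*(0.9054 + 1.2234)
z^{k+1} = 1.0538
Step 3: u-update.
u^{k+1} = 1.2234 + 0.9054 - 1.0538 = 1.0751
Step 4: Primal residual = |0.9054 - 1.0538| = 0.1483


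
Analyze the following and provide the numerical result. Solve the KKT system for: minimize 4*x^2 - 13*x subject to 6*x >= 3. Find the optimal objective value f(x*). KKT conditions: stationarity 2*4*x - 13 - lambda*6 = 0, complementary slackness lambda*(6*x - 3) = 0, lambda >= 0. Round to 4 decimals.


Step 1: Try lambda = 0 (constraint inactive).
Stationarity: 2*4*x - 13 = 0
x* = 13/(2*4) = 1.625
Check constraint: 6*1.625 = 9.75 >= 3 -- satisfied.
Step 2: Compute optimal value.
f(x*) = 4*1.625^2 - 13*1.625 = -10.5625


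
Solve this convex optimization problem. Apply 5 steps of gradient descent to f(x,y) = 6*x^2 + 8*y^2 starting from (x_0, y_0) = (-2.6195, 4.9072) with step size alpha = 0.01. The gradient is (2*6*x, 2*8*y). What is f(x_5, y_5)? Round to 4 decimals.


Gradient descent on f(x,y) = 6*x^2 + 8*y^2.
Starting point: (-2.6195, 4.9072), alpha = 0.01
Step 1: grad_x = 2*6*-2.6195 = -31.434, grad_y = 2*8*4.9072 = 78.5152
  x_1 = -2.6195 - 0.01*-31.434 = -2.3052
  y_1 = 4.9072 - 0.01*78.5152 = 4.122
Step 2: grad_x = 2*6*-2.3052 = -27.6619, grad_y = 2*8*4.122 = 65.9528
  x_2 = -2.3052 - 0.01*-27.6619 = -2.0285
  y_2 = 4.122 - 0.01*65.9528 = 3.4625
Step 3: grad_x = 2*6*-2.0285 = -24.3425, grad_y = 2*8*3.4625 = 55.4003
  x_3 = -2.0285 - 0.01*-24.3425 = -1.7851
  y_3 = 3.4625 - 0.01*55.4003 = 2.9085
Step 4: grad_x = 2*6*-1.7851 = -21.4214, grad_y = 2*8*2.9085 = 46.5363
  x_4 = -1.7851 - 0.01*-21.4214 = -1.5709
  y_4 = 2.9085 - 0.01*46.5363 = 2.4432
Step 5: grad_x = 2*6*-1.5709 = -18.8508, grad_y = 2*8*2.4432 = 39.0905
  x_5 = -1.5709 - 0.01*-18.8508 = -1.3824
  y_5 = 2.4432 - 0.01*39.0905 = 2.0522
f(-1.3824, 2.0522) = 6*(-1.3824)^2 + 8*2.0522^2 = 45.1599


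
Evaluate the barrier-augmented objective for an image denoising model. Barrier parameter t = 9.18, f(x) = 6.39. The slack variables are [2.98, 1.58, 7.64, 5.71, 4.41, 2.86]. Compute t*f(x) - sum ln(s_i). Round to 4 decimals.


Step 1: Compute log-barrier.
ln values: [1.0919, 0.4574, 2.0334, 1.7422, 1.4839, 1.0508]
phi = -(1.0919 + 0.4574 + 2.0334 + 1.7422 + 1.4839 + 1.0508) = -7.8597
Step 2: Compute augmented objective.
t*f(x) = 9.18*6.39 = 58.6602
Total = 58.6602 - 7.8597 = 50.8005


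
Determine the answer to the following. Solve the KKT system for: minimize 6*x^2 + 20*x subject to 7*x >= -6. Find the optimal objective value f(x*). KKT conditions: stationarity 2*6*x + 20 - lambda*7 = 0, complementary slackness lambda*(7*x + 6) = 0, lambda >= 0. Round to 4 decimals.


Step 1: Try lambda = 0 (constraint inactive).
x_unc = -20/(2*6) = -1.6667
Check: 7*-1.6667 = -11.6669 < -6 -- violated!
Step 2: Constraint must be active: 7*x = -6
x* = -6/7 = -0.8571 (rounded; the exact value -6/7 is used below)
lambda = (2*6*(-6/7) + 20)/7 = 1.3878
Step 3: Compute optimal value.
f(x*) = 6*(-6/7)^2 + 20*(-6/7) = -12.7347


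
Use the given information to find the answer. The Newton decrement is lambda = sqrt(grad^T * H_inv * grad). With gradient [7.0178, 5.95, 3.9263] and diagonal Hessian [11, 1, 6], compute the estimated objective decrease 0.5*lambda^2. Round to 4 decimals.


Step 1: H is diagonal, so H^(-1) * g = [0.638, 5.95, 0.6544].
Step 2: g^T H^(-1) g = sum_i g_i^2 / H_ii
  = (7.0178)^2/11 + (5.95)^2/1 + (3.9263)^2/6
  = 4.4772 + 35.4025 + 2.5693 = 42.449
Step 3: Objective decrease = 0.5 * g^T H^(-1) g = 21.2245


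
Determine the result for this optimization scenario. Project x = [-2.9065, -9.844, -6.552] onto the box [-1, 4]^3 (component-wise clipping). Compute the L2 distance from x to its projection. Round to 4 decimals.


Project each component onto [-1, 4].
clip(-2.9065) = -1.0, clip(-9.844) = -1.0, clip(-6.552) = -1.0
Projection = [-1.0, -1.0, -1.0]
Squared diffs: [3.6347, 78.2163, 30.8247]
Distance = sqrt(112.6757) = 10.6149


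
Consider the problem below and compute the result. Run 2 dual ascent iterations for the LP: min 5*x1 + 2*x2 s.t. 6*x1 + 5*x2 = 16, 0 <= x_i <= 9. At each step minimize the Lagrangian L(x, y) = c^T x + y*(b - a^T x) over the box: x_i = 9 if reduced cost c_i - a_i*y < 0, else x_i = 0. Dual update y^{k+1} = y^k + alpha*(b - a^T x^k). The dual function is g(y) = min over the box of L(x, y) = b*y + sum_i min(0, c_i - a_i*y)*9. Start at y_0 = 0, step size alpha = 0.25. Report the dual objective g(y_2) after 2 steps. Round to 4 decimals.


Dual ascent for LP: min 5*x1 + 2*x2, 6*x1 + 5*x2 = 16, 0 <= x_i <= 9
Step 1: y^k = 0.0, reduced costs: (5.0, 2.0)
  x^k = (0.0, 0.0), subgradient = b - a^T x = 16.0
  y^{k+1} = 0.0 + 0.25*16.0 = 4.0
Step 2: y^k = 4.0, reduced costs: (-19.0, -18.0)
  x^k = (9.0, 9.0), subgradient = b - a^T x = -83.0
  y^{k+1} = 4.0 + 0.25*-83.0 = -16.75
Dual objective at y_2 = -16.75: reduced costs (105.5, 85.75), box minimizer x = (0.0, 0.0)
g(y_2) = b*y + (c1 - a1*y)*x1 + (c2 - a2*y)*x2 = 16*(-16.75) + 105.5*0.0 + 85.75*0.0 = -268.0 + 0.0 + 0.0 = -268.0


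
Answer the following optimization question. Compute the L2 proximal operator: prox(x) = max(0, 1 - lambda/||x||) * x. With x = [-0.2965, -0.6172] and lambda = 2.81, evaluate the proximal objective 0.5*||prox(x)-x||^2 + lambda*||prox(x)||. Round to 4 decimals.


Step 1: Compute ||x||.
||x|| = 0.6847
Step 2: Compute scaling factor.
scale = max(0, 1 - 2.81/0.6847) = 0.0
Step 3: prox(x) = [-0.0, -0.0]
||prox(x)|| = 0.0
Step 4: Proximal objective.
0.5*||prox-x||^2 = 0.2344
lambda*||prox|| = 0.0
Total = 0.2344


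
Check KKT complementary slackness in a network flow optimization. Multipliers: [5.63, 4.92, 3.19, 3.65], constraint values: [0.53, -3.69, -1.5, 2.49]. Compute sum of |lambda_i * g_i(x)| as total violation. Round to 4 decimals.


KKT complementary slackness check:
lambda_1 * g_1 = 5.63 * 0.53 = 2.9839
lambda_2 * g_2 = 4.92 * -3.69 = -18.1548
lambda_3 * g_3 = 3.19 * -1.5 = -4.785
lambda_4 * g_4 = 3.65 * 2.49 = 9.0885
Total violation = 2.9839 + 18.1548 + 4.785 + 9.0885 = 35.0122


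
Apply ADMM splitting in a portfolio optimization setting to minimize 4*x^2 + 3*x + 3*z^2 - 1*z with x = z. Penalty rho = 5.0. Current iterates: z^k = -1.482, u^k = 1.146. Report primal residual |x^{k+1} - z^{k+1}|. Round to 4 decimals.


ADMM iteration with rho = 5.0, z^k = -1.482, u^k = 1.146
Step 1: x-update.
Minimize 4*x^2 + 3*x + (5.0/2)*(x + 1.482 + 1.146)^2
FOC: (2*4 + 5.0)*x = -3 + 5.0*(-1.482 - 1.146)
x^{k+1} = -1.2415
Step 2: z-update.
Minimize 3*z^2 - 1*z + (5.0/2)*(-1.2415 - z + 1.146)^2
FOC: (2*3 + 5.0)*z = 1 + 5.0*(-1.2415 + 1.146)
z^{k+1} = 0.0475
Step 3: u-update.
u^{k+1} = 1.146 - 1.2415 - 0.0475 = -0.143
Step 4: Primal residual = |-1.2415 - 0.0475| = 1.289


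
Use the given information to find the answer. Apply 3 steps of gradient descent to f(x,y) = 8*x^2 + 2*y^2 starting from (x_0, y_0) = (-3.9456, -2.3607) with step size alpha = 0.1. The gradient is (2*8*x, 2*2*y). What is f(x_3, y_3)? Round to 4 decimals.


Gradient descent on f(x,y) = 8*x^2 + 2*y^2.
Starting point: (-3.9456, -2.3607), alpha = 0.1
Step 1: grad_x = 2*8*-3.9456 = -63.1296, grad_y = 2*2*-2.3607 = -9.4428
  x_1 = -3.9456 - 0.1*-63.1296 = 2.3674
  y_1 = -2.3607 - 0.1*-9.4428 = -1.4164
Step 2: grad_x = 2*8*2.3674 = 37.8778, grad_y = 2*2*-1.4164 = -5.6657
  x_2 = 2.3674 - 0.1*37.8778 = -1.4204
  y_2 = -1.4164 - 0.1*-5.6657 = -0.8499
Step 3: grad_x = 2*8*-1.4204 = -22.7267, grad_y = 2*2*-0.8499 = -3.3994
  x_3 = -1.4204 - 0.1*-22.7267 = 0.8522
  y_3 = -0.8499 - 0.1*-3.3994 = -0.5099
f(0.8522, -0.5099) = 8*0.8522^2 + 2*(-0.5099)^2 = 6.3307


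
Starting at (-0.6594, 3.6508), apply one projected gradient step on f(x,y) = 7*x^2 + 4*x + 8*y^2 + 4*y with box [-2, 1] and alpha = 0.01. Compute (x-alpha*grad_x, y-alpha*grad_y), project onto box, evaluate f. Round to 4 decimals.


Step 1: Compute gradient at (-0.6594, 3.6508).
grad_x = 2*7*-0.6594 + 4 = -5.2316
grad_y = 2*8*3.6508 + 4 = 62.4128
Step 2: Gradient step.
x_raw = -0.6594 - 0.01*-5.2316 = -0.6071
y_raw = 3.6508 - 0.01*62.4128 = 3.0267
Step 3: Project onto [-2, 1].
x_proj = clip(-0.6071) = -0.6071
y_proj = clip(3.0267) = 1.0
Step 4: Evaluate f.
f(-0.6071, 1.0) = 12.1515


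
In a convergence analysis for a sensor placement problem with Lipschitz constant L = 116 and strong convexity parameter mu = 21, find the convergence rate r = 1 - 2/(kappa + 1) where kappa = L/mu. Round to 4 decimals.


Step 1: Compute the condition number.
kappa = L/mu = 116/21 = 5.5238
Step 2: Compute the convergence rate.
r = 1 - 2/(kappa + 1) = 1 - 2*mu/(L + mu) = (L - mu)/(L + mu) = 95/137 = 0.6934


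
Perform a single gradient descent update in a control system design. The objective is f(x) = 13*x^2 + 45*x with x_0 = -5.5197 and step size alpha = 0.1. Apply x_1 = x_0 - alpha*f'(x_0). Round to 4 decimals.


We compute the gradient at x_0 and apply the update.
f'(x) = 26*x + 45
f'(-5.5197) = 26*-5.5197 + 45 = -98.5122
x_1 = -5.5197 - 0.1*-98.5122 = 4.3315


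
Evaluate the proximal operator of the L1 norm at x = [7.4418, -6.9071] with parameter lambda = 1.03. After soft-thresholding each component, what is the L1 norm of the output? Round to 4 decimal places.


Soft-thresholding with lambda = 1.03:
prox(7.4418) = sign(7.4418)*max(|7.4418| - 1.03, 0) = 6.4118
prox(-6.9071) = sign(-6.9071)*max(|-6.9071| - 1.03, 0) = -5.8771
prox(x) = [6.4118, -5.8771]
||prox(x)||_1 = 6.4118 + 5.8771 = 12.2889


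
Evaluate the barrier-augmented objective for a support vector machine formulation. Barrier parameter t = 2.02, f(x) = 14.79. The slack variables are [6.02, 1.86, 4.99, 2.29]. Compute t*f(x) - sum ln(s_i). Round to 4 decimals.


Step 1: Compute log-barrier.
ln values: [1.7951, 0.6206, 1.6074, 0.8286]
phi = -(1.7951 + 0.6206 + 1.6074 + 0.8286) = -4.8517
Step 2: Compute augmented objective.
t*f(x) = 2.02*14.79 = 29.8758
Total = 29.8758 - 4.8517 = 25.0241


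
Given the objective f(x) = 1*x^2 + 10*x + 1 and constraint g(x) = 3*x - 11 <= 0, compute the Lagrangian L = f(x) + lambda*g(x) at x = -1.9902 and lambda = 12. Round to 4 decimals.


Step 1: Evaluate f(x).
f(-1.9902) = 1*(-1.9902)^2 + 10*(-1.9902) + 1 = -14.9411
Step 2: Evaluate g(x).
g(-1.9902) = 3*-1.9902 - 11 = -16.9706
Step 3: Compute Lagrangian.
L = -14.9411 + 12*-16.9706 = -218.5883


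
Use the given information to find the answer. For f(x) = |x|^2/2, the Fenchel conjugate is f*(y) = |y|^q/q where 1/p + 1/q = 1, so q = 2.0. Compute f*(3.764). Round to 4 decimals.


The conjugate exponent q satisfies 1/p + 1/q = 1.
p = 2, so q = 2/(2 - 1) = 2.0
|y|^q = 3.764^2.0 = 14.1677
f*(3.764) = 14.1677 / 2.0 = 7.0838


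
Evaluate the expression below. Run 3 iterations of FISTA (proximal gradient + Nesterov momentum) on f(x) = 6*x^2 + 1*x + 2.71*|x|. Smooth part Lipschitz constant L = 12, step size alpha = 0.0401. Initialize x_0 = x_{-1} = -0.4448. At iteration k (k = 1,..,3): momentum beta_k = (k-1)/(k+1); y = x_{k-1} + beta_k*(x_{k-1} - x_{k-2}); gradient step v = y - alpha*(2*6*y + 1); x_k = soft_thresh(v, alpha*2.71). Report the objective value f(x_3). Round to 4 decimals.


FISTA on f(x) = 6*x^2 + 1*x + 2.71*|x|
L = 12, alpha = 0.0401
Iteration 1: beta = 0.0, y = -0.4448 + 0.0*(-0.4448 + 0.4448) = -0.4448
  grad(y) = -4.3376, v = y - alpha*grad = -0.2709
  prox(v) = soft_thresh(-0.2709, 0.1087) = -0.1622
Iteration 2: beta = 0.3333, y = -0.1622 + 0.3333*(-0.1622 + 0.4448) = -0.068
  grad(y) = 0.1841, v = y - alpha*grad = -0.0754
  prox(v) = soft_thresh(-0.0754, 0.1087) = 0.0
Iteration 3: beta = 0.5, y = 0.0 + 0.5*(0.0 + 0.1622) = 0.0811
  grad(y) = 1.9731, v = y - alpha*grad = 0.002
  prox(v) = soft_thresh(0.002, 0.1087) = 0.0
f(x_3) = 6*0.0^2 + 1*0.0 + 2.71*|0.0| = 0.0


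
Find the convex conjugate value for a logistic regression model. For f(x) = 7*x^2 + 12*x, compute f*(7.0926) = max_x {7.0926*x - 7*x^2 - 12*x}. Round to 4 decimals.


f*(y) = sup_x {y*x - a*x^2 - b*x} = sup_x {(y-b)*x - a*x^2}
FOC: (y - b) - 2a*x = 0 => x* = (y - b)/(2a)
x* = (7.0926 - 12)/(2*7) = -0.3505
f*(7.0926) = (y-b)^2/(4a) = (7.0926 - 12)^2/(4*7)
= 24.0826/28 = 0.8601


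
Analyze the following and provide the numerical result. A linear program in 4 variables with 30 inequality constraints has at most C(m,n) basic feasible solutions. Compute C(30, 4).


Each vertex corresponds to some choice of n active constraints out of m, so the number of vertices is at most C(m, n) = m! / (n!(m-n)!).
m = 30, n = 4
Numerator: 30 * 29 * 28 * 27
Denominator: 4! = 24
C(30, 4) = 27405


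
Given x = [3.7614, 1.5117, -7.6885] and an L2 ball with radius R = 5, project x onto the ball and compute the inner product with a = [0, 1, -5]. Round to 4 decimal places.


Step 1: Compute ||x|| (intermediates to 6 decimals).
||x|| = sqrt(3.7614^2 + 1.5117^2 + (-7.6885)^2) = 8.691743
Step 2: Project.
Since ||x|| > R, scale = R/||x|| = 5/8.691743 = 0.575259, proj(x) = scale * x
proj(x) = [2.163779, 0.869619, -4.422879]
Step 3: Dot product.
a^T * proj(x) = 0*2.163779 + 1*0.869619 - 5*(-4.422879) = 22.984


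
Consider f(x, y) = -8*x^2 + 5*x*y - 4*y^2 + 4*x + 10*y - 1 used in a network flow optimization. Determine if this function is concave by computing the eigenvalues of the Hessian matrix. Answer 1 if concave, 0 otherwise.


The Hessian of f(x,y) = -8*x^2 + 5*x*y - 4*y^2 + 4*x + 10*y - 1 is:
H = [[-16, 5], [5, -8]]
Trace = -16 - 8 = -24
Determinant = -16*-8 - (5)^2 = 103
Discriminant = (-24)^2 - 4*103 = 164.0
Eigenvalues: lambda_1 = -18.4031, lambda_2 = -5.5969
The function is concave.

1


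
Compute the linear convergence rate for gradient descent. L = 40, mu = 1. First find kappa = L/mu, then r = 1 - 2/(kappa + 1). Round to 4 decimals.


Step 1: Compute the condition number.
kappa = L/mu = 40/1 = 40.0
Step 2: Compute the convergence rate.
r = 1 - 2/(kappa + 1) = 1 - 2*mu/(L + mu) = (L - mu)/(L + mu) = 39/41 = 0.9512


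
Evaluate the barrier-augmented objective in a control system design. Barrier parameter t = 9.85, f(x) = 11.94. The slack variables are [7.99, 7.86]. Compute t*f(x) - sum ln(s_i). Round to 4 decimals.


Step 1: Compute log-barrier.
ln values: [2.0782, 2.0618]
phi = -(2.0782 + 2.0618) = -4.14
Step 2: Compute augmented objective.
t*f(x) = 9.85*11.94 = 117.609
Total = 117.609 - 4.14 = 113.469


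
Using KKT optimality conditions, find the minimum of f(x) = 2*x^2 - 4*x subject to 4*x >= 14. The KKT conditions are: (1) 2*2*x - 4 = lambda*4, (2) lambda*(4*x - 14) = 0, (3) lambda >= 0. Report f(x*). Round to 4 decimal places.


Step 1: Try lambda = 0 (constraint inactive).
x_unc = 4/(2*2) = 1.0
Check: 4*1.0 = 4.0 < 14 -- violated!
Step 2: Constraint must be active: 4*x = 14
x* = 14/4 = 3.5
lambda = (2*2*3.5 - 4)/4 = 2.5
Step 3: Compute optimal value.
f(x*) = 2*3.5^2 - 4*3.5 = 10.5


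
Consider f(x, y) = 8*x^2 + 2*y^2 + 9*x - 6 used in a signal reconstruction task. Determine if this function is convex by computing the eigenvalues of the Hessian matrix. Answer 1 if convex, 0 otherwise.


The Hessian of f(x,y) = 8*x^2 + 2*y^2 + 9*x - 6 is:
H = [[16, 0], [0, 4]]
Trace = 16 + 4 = 20
Determinant = 16*4 - (0)^2 = 64
Discriminant = (20)^2 - 4*64 = 144.0
Eigenvalues: lambda_1 = 4.0, lambda_2 = 16.0
The function is convex.

1


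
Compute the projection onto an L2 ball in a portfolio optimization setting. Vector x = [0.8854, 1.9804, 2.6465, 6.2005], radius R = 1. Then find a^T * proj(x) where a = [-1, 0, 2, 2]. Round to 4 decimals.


Step 1: Compute ||x|| (intermediates to 6 decimals).
||x|| = sqrt(0.8854^2 + 1.9804^2 + 2.6465^2 + 6.2005^2) = 7.082096
Step 2: Project.
Since ||x|| > R, scale = R/||x|| = 1/7.082096 = 0.141201, proj(x) = scale * x
proj(x) = [0.125019, 0.279634, 0.373688, 0.875517]
Step 3: Dot product.
a^T * proj(x) = -1*0.125019 + 0*0.279634 + 2*0.373688 + 2*0.875517 = 2.3734


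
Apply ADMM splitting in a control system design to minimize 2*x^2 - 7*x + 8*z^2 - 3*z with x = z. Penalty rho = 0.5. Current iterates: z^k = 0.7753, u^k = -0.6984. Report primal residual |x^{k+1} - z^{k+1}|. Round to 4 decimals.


ADMM iteration with rho = 0.5, z^k = 0.7753, u^k = -0.6984
Step 1: x-update.
Minimize 2*x^2 - 7*x + (0.5/2)*(x - 0.7753 - 0.6984)^2
FOC: (2*2 + 0.5)*x = 7 + 0.5*(0.7753 + 0.6984)
x^{k+1} = 1.7193
Step 2: z-update.
Minimize 8*z^2 - 3*z + (0.5/2)*(1.7193 - z - 0.6984)^2
FOC: (2*8 + 0.5)*z = 3 + 0.5*(1.7193 - 0.6984)
z^{k+1} = 0.2128
Step 3: u-update.
u^{k+1} = -0.6984 + 1.7193 - 0.2128 = 0.8081
Step 4: Primal residual = |1.7193 - 0.2128| = 1.5065


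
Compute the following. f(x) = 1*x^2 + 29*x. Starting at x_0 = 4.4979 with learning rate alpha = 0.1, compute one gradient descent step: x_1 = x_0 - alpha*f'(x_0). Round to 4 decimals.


We compute the gradient at x_0 and apply the update.
f'(x) = 2*x + 29
f'(4.4979) = 2*4.4979 + 29 = 37.9958
x_1 = 4.4979 - 0.1*37.9958 = 0.6983


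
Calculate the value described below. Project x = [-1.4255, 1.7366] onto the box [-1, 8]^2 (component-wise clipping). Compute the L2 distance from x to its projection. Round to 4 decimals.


Project each component onto [-1, 8].
clip(-1.4255) = -1.0, clip(1.7366) = 1.7366
Projection = [-1.0, 1.7366]
Squared diffs: [0.1811, 0.0]
Distance = sqrt(0.1811) = 0.4255


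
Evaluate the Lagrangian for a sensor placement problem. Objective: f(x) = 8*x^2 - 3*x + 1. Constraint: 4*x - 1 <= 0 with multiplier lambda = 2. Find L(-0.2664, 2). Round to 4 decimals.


Step 1: Evaluate f(x).
f(-0.2664) = 8*(-0.2664)^2 - 3*(-0.2664) + 1 = 2.367
Step 2: Evaluate g(x).
g(-0.2664) = 4*-0.2664 - 1 = -2.0656
Step 3: Compute Lagrangian.
L = 2.367 + 2*-2.0656 = -1.7642


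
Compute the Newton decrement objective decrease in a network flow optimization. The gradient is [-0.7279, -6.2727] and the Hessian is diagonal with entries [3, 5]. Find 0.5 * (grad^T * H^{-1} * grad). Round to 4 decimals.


Step 1: H is diagonal, so H^(-1) * g = [-0.2426, -1.2545].
Step 2: g^T H^(-1) g = sum_i g_i^2 / H_ii
  = (-0.7279)^2/3 + (-6.2727)^2/5
  = 0.1766 + 7.8694 = 8.046
Step 3: Objective decrease = 0.5 * g^T H^(-1) g = 4.023


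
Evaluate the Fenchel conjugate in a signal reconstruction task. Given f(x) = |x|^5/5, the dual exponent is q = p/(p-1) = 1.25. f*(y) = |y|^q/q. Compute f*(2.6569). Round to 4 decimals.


The conjugate exponent q satisfies 1/p + 1/q = 1.
p = 5, so q = 5/(5 - 1) = 1.25
|y|^q = 2.6569^1.25 = 3.3921
f*(2.6569) = 3.3921 / 1.25 = 2.7137


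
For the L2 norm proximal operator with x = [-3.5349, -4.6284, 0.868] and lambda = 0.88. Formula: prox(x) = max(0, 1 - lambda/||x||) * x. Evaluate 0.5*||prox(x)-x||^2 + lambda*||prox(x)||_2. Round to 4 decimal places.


Step 1: Compute ||x||.
||x|| = 5.8882
Step 2: Compute scaling factor.
scale = max(0, 1 - 0.88/5.8882) = 0.8505
Step 3: prox(x) = [-3.0066, -3.9367, 0.7383]
||prox(x)|| = 5.0082
Step 4: Proximal objective.
0.5*||prox-x||^2 = 0.3872
lambda*||prox|| = 4.4072
Total = 4.7944


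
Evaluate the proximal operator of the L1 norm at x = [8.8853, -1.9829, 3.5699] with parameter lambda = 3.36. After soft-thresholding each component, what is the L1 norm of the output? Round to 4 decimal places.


Soft-thresholding with lambda = 3.36:
prox(8.8853) = sign(8.8853)*max(|8.8853| - 3.36, 0) = 5.5253
prox(-1.9829) = sign(-1.9829)*max(|-1.9829| - 3.36, 0) = 0.0
prox(3.5699) = sign(3.5699)*max(|3.5699| - 3.36, 0) = 0.2099
prox(x) = [5.5253, 0.0, 0.2099]
||prox(x)||_1 = 5.5253 + 0.0 + 0.2099 = 5.7352


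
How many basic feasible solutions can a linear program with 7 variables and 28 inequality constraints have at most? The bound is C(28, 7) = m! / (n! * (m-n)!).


Each vertex corresponds to some choice of n active constraints out of m, so the number of vertices is at most C(m, n) = m! / (n!(m-n)!).
m = 28, n = 7
Numerator: 28 * 27 * 26 * 25 * 24 * 23 * 22
Denominator: 7! = 5040
C(28, 7) = 1184040


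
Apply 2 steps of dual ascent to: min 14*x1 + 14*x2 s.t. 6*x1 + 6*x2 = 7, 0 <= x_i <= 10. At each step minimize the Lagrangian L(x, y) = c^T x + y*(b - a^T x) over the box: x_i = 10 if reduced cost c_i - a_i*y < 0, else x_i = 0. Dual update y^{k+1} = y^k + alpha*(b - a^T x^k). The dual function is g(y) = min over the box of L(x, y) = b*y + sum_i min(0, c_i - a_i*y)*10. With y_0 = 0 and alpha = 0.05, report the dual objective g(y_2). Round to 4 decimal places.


Dual ascent for LP: min 14*x1 + 14*x2, 6*x1 + 6*x2 = 7, 0 <= x_i <= 10
Step 1: y^k = 0.0, reduced costs: (14.0, 14.0)
  x^k = (0.0, 0.0), subgradient = b - a^T x = 7.0
  y^{k+1} = 0.0 + 0.05*7.0 = 0.35
Step 2: y^k = 0.35, reduced costs: (11.9, 11.9)
  x^k = (0.0, 0.0), subgradient = b - a^T x = 7.0
  y^{k+1} = 0.35 + 0.05*7.0 = 0.7
Dual objective at y_2 = 0.7: reduced costs (9.8, 9.8), box minimizer x = (0.0, 0.0)
g(y_2) = b*y + (c1 - a1*y)*x1 + (c2 - a2*y)*x2 = 7*0.7 + 9.8*0.0 + 9.8*0.0 = 4.9 + 0.0 + 0.0 = 4.9


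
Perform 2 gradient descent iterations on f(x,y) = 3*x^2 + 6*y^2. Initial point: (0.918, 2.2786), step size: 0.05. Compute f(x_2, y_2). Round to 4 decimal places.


Gradient descent on f(x,y) = 3*x^2 + 6*y^2.
Starting point: (0.918, 2.2786), alpha = 0.05
Step 1: grad_x = 2*3*0.918 = 5.508, grad_y = 2*6*2.2786 = 27.3432
  x_1 = 0.918 - 0.05*5.508 = 0.6426
  y_1 = 2.2786 - 0.05*27.3432 = 0.9114
Step 2: grad_x = 2*3*0.6426 = 3.8556, grad_y = 2*6*0.9114 = 10.9373
  x_2 = 0.6426 - 0.05*3.8556 = 0.4498
  y_2 = 0.9114 - 0.05*10.9373 = 0.3646
f(0.4498, 0.3646) = 3*0.4498^2 + 6*0.3646^2 = 1.4045


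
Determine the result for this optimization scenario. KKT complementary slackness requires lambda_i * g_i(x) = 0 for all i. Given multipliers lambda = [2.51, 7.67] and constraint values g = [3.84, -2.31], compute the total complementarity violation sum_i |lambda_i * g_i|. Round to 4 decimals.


KKT complementary slackness check:
lambda_1 * g_1 = 2.51 * 3.84 = 9.6384
lambda_2 * g_2 = 7.67 * -2.31 = -17.7177
Total violation = 9.6384 + 17.7177 = 27.3561


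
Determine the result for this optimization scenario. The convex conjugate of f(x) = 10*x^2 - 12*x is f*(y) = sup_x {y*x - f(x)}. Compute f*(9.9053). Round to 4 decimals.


f*(y) = sup_x {y*x - a*x^2 - b*x} = sup_x {(y-b)*x - a*x^2}
FOC: (y - b) - 2a*x = 0 => x* = (y - b)/(2a)
x* = (9.9053 + 12)/(2*10) = 1.0953
f*(9.9053) = (y-b)^2/(4a) = (9.9053 + 12)^2/(4*10)
= 479.8422/40 = 11.9961


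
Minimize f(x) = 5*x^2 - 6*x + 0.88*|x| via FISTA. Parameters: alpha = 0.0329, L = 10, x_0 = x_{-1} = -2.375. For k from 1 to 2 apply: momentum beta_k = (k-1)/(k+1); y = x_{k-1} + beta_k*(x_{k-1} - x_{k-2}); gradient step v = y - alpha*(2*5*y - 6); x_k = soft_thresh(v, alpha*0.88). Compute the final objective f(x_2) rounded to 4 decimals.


FISTA on f(x) = 5*x^2 - 6*x + 0.88*|x|
L = 10, alpha = 0.0329
Iteration 1: beta = 0.0, y = -2.375 + 0.0*(-2.375 + 2.375) = -2.375
  grad(y) = -29.75, v = y - alpha*grad = -1.3962
  prox(v) = soft_thresh(-1.3962, 0.029) = -1.3673
Iteration 2: beta = 0.3333, y = -1.3673 + 0.3333*(-1.3673 + 2.375) = -1.0314
  grad(y) = -16.3136, v = y - alpha*grad = -0.4946
  prox(v) = soft_thresh(-0.4946, 0.029) = -0.4657
f(x_2) = 5*(-0.4657)^2 - 6*(-0.4657) + 0.88*|-0.4657| = 4.2883


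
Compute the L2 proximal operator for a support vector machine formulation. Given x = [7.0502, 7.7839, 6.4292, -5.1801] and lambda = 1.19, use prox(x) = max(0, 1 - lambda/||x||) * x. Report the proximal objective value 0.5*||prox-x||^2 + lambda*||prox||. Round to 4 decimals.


Step 1: Compute ||x||.
||x|| = 13.359
Step 2: Compute scaling factor.
scale = max(0, 1 - 1.19/13.359) = 0.9109
Step 3: prox(x) = [6.4222, 7.0905, 5.8565, -4.7187]
||prox(x)|| = 12.169
Step 4: Proximal objective.
0.5*||prox-x||^2 = 0.7081
lambda*||prox|| = 14.4811
Total = 15.1891


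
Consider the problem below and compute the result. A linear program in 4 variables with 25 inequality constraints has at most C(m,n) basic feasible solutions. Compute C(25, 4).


Each vertex corresponds to some choice of n active constraints out of m, so the number of vertices is at most C(m, n) = m! / (n!(m-n)!).
m = 25, n = 4
Numerator: 25 * 24 * 23 * 22
Denominator: 4! = 24
C(25, 4) = 12650


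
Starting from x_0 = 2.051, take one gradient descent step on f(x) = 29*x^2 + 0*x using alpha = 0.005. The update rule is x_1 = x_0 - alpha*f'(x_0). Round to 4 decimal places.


We compute the gradient at x_0 and apply the update.
f'(x) = 58*x + 0
f'(2.051) = 58*2.051 + 0 = 118.958
x_1 = 2.051 - 0.005*118.958 = 1.4562


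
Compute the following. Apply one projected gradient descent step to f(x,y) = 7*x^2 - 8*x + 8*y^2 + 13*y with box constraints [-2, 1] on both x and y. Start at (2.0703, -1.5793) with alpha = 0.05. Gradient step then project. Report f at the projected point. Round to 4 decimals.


Step 1: Compute gradient at (2.0703, -1.5793).
grad_x = 2*7*2.0703 - 8 = 20.9842
grad_y = 2*8*-1.5793 + 13 = -12.2688
Step 2: Gradient step.
x_raw = 2.0703 - 0.05*20.9842 = 1.0211
y_raw = -1.5793 - 0.05*-12.2688 = -0.9659
Step 3: Project onto [-2, 1].
x_proj = clip(1.0211) = 1.0
y_proj = clip(-0.9659) = -0.9659
Step 4: Evaluate f.
f(1.0, -0.9659) = -6.0931
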